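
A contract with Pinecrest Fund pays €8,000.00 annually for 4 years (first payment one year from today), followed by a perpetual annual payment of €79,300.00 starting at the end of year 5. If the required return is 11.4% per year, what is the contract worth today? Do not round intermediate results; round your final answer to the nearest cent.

PV of 4-year annuity: €8,000.00 × [1 − (1+0.114)^−4] / 0.114 = 24609.07489
Perpetuity value at year 4: €79,300.00 / 0.114 = 695614.03509
PV of perpetuity: 695614.03509 / (1+0.114)^4 = 451676.58021
Total PV = 24609.07489 + 451676.58021 = 476285.65510

€476285.66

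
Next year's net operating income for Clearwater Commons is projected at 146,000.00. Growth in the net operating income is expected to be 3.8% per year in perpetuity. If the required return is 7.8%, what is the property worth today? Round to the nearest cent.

Growing perpetuity: P = D₁ / (r − g) = 146,000.0000 / (0.078 − 0.038) = 3,650,000.00

3650000.00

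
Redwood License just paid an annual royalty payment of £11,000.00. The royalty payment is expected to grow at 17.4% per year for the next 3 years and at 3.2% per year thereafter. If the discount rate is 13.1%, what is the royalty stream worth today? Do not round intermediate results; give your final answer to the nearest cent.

£163822.39

D_1 = 12914.00000
D_2 = 15161.03600
D_3 = 17799.05626
Terminal value at year 3: TV = D_3×(1+g_2)/(r−g_2) = 18368.62606/0.099 = 185541.67742
P_0 = D_1/(1+r)^1 + D_2/(1+r)^2 + D_3/(1+r)^3 + TV/(1+r)^3
    = 11418.21397 + 11852.32821 + 12302.94723 + 128248.90443 = 163822.39383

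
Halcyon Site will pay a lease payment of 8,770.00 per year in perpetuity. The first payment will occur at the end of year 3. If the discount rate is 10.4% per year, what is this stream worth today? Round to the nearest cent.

69187.57

Value at end of year 2: C / r = 8,770.00 / 0.104 = 84,326.9231
Discount to today: PV = 84,326.9231 / (1 + 0.104)^2 = 84,326.9231 / 1.218816 = 69,187.57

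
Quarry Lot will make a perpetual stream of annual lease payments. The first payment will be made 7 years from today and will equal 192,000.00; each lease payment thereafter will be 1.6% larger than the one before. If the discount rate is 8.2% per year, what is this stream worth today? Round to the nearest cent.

Value at end of year 6: C₁ / (r − g) = 192,000.00 / (0.082 − 0.016) = 2,909,090.9091
Discount to today: PV = 2,909,090.9091 / (1 + 0.082)^6 = 2,909,090.9091 / 1.604588 = 1,812,982.99

1812982.99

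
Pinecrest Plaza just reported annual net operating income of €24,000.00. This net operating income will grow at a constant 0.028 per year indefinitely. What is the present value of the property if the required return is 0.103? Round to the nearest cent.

D₁ = D₀ × (1 + g) = €24,000.00 × 1.028 = €24,672.0000
Growing perpetuity: P = D₁ / (r − g) = €24,672.0000 / (0.103 − 0.028) = €328,960.00

€328960.00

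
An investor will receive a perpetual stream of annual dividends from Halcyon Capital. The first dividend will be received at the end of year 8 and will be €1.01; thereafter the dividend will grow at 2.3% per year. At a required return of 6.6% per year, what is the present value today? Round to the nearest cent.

€15.02

Value at end of year 7: C₁ / (r − g) = €1.01 / (0.066 − 0.023) = €23.4884
Discount to today: PV = €23.4884 / (1 + 0.066)^7 = €23.4884 / 1.564229 = €15.02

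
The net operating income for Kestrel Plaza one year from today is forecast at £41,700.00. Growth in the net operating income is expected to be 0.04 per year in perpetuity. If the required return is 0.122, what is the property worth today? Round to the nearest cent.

£508536.59

Growing perpetuity: P = D₁ / (r − g) = £41,700.0000 / (0.122 − 0.04) = £508,536.59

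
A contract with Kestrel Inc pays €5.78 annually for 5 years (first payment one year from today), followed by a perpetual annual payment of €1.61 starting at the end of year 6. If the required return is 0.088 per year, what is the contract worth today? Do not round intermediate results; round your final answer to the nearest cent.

€34.60

PV of 5-year annuity: €5.78 × [1 − (1+0.088)^−5] / 0.088 = 22.59934
Perpetuity value at year 5: €1.61 / 0.088 = 18.29545
PV of perpetuity: 18.29545 / (1+0.088)^5 = 12.00048
Total PV = 22.59934 + 12.00048 = 34.59982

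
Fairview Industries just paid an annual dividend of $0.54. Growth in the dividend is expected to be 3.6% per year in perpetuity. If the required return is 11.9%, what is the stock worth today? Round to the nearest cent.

$6.74

D₁ = D₀ × (1 + g) = $0.54 × 1.036 = $0.5594
Growing perpetuity: P = D₁ / (r − g) = $0.5594 / (0.119 − 0.036) = $6.74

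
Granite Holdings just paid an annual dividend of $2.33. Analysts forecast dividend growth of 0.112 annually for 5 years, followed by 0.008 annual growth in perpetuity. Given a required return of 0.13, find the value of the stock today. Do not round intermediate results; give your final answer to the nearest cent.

$28.87

D_1 = 2.59096
D_2 = 2.88115
D_3 = 3.20384
D_4 = 3.56267
D_5 = 3.96168
Terminal value at year 5: TV = D_5×(1+g_2)/(r−g_2) = 3.99338/0.122 = 32.73260
P_0 = D_1/(1+r)^1 + D_2/(1+r)^2 + D_3/(1+r)^3 + D_4/(1+r)^4 + D_5/(1+r)^5 + TV/(1+r)^5
    = 2.29288 + 2.25636 + 2.22042 + 2.18505 + 2.15024 + 17.76595 = 28.87090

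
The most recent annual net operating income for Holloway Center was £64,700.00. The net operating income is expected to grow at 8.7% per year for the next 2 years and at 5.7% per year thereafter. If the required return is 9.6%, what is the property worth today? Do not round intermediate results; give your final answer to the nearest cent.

£1852665.67

D_1 = 70328.90000
D_2 = 76447.51430
Terminal value at year 2: TV = D_2×(1+g_2)/(r−g_2) = 80805.02262/0.039 = 2071923.65680
P_0 = D_1/(1+r)^1 + D_2/(1+r)^2 + TV/(1+r)^2
    = 64168.70438 + 63641.77159 + 1724855.19407 = 1852665.67004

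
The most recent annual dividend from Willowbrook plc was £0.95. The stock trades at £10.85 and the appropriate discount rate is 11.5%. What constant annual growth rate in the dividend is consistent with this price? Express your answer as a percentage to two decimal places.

2.52%

P = D₀(1+g)/(r−g) ⇒ P(r−g) = D₀(1+g) ⇒ g(P+D₀) = P·r − D₀
g = (P·r − D₀)/(P + D₀) = (£10.85×0.115 − £0.95) / (£10.85 + £0.95) = 0.025233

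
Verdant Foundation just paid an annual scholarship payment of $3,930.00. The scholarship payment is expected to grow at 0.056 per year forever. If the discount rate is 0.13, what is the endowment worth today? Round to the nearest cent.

D₁ = D₀ × (1 + g) = $3,930.00 × 1.056 = $4,150.0800
Growing perpetuity: P = D₁ / (r − g) = $4,150.0800 / (0.13 − 0.056) = $56,082.16

$56082.16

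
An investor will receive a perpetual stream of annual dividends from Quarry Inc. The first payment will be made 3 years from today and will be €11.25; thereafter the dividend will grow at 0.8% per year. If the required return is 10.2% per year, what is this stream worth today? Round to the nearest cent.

€98.55

Value at end of year 2: C₁ / (r − g) = €11.25 / (0.102 − 0.008) = €119.6809
Discount to today: PV = €119.6809 / (1 + 0.102)^2 = €119.6809 / 1.214404 = €98.55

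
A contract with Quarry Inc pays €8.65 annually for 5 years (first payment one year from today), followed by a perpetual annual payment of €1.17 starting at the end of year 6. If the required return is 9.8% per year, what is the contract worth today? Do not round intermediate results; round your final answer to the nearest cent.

PV of 5-year annuity: €8.65 × [1 − (1+0.098)^−5] / 0.098 = 32.95853
Perpetuity value at year 5: €1.17 / 0.098 = 11.93878
PV of perpetuity: 11.93878 / (1+0.098)^5 = 7.48080
Total PV = 32.95853 + 7.48080 = 40.43933

€40.44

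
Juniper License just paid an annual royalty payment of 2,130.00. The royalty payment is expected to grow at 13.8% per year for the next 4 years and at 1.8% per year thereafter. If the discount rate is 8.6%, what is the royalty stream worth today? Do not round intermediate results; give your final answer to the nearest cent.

D_1 = 2423.94000
D_2 = 2758.44372
D_3 = 3139.10895
D_4 = 3572.30599
Terminal value at year 4: TV = D_4×(1+g_2)/(r−g_2) = 3636.60750/0.068 = 53479.52201
P_0 = D_1/(1+r)^1 + D_2/(1+r)^2 + D_3/(1+r)^3 + D_4/(1+r)^4 + TV/(1+r)^4
    = 2231.98895 + 2338.86135 + 2450.85103 + 2568.20301 + 38447.50977 = 48037.41411

48037.41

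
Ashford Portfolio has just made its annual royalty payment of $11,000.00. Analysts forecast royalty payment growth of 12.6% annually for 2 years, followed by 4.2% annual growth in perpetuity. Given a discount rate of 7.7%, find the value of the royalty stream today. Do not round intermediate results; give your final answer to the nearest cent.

D_1 = 12386.00000
D_2 = 13946.63600
Terminal value at year 2: TV = D_2×(1+g_2)/(r−g_2) = 14532.39471/0.035 = 415211.27749
P_0 = D_1/(1+r)^1 + D_2/(1+r)^2 + TV/(1+r)^2
    = 11500.46425 + 12023.69800 + 357962.66624 = 381486.82849

$381486.83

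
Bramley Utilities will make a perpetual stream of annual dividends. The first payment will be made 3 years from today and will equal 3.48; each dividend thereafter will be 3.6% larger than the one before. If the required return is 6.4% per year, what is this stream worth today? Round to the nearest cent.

Value at end of year 2: C₁ / (r − g) = 3.48 / (0.064 − 0.036) = 124.2857
Discount to today: PV = 124.2857 / (1 + 0.064)^2 = 124.2857 / 1.132096 = 109.78

109.78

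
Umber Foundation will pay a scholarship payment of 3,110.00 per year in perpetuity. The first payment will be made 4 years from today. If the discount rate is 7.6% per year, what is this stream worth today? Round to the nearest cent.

32848.08

Value at end of year 3: C / r = 3,110.00 / 0.076 = 40,921.0526
Discount to today: PV = 40,921.0526 / (1 + 0.076)^3 = 40,921.0526 / 1.245767 = 32,848.08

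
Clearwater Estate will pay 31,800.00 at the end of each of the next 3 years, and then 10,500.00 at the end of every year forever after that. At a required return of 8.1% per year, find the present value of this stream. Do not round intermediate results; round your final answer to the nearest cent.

PV of 3-year annuity: 31,800.00 × [1 − (1+0.081)^−3] / 0.081 = 81804.03615
Perpetuity value at year 3: 10,500.00 / 0.081 = 129629.62963
PV of perpetuity: 129629.62963 / (1+0.081)^3 = 102618.86298
Total PV = 81804.03615 + 102618.86298 = 184422.89913

184422.90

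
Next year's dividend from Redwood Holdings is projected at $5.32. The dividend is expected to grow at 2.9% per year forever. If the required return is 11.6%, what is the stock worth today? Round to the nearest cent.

Growing perpetuity: P = D₁ / (r − g) = $5.3200 / (0.116 − 0.029) = $61.15

$61.15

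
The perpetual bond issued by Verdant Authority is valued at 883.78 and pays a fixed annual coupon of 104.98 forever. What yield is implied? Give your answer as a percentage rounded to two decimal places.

P = C/r ⇒ r = C/P = 104.98/883.78 = 0.118785

11.88%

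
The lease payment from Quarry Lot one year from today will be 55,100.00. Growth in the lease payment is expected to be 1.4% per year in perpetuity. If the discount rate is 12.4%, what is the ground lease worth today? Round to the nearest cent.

Growing perpetuity: P = D₁ / (r − g) = 55,100.0000 / (0.124 − 0.014) = 500,909.09

500909.09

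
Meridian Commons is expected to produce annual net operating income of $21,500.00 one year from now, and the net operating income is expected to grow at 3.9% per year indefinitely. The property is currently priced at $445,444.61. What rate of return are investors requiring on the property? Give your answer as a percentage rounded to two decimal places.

8.73%

P = D₁/(r − g) ⇒ r = D₁/P + g = $21,500.0000/$445,444.61 + 0.039 = 0.048266 + 0.039 = 0.087266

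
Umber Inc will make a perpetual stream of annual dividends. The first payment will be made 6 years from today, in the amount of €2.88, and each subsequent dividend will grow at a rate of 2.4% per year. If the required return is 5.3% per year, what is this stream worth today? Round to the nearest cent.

€76.71

Value at end of year 5: C₁ / (r − g) = €2.88 / (0.053 − 0.024) = €99.3103
Discount to today: PV = €99.3103 / (1 + 0.053)^5 = €99.3103 / 1.294619 = €76.71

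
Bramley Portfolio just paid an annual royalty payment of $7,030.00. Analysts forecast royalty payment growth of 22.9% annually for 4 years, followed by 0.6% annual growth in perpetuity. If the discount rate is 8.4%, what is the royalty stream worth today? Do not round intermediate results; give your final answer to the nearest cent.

D_1 = 8639.87000
D_2 = 10618.40023
D_3 = 13050.01388
D_4 = 16038.46706
Terminal value at year 4: TV = D_4×(1+g_2)/(r−g_2) = 16134.69786/0.078 = 206855.10082
P_0 = D_1/(1+r)^1 + D_2/(1+r)^2 + D_3/(1+r)^3 + D_4/(1+r)^4 + TV/(1+r)^4
    = 7970.35978 + 9036.50569 + 10245.26337 + 11615.70912 + 149812.86372 = 188680.70168

$188680.70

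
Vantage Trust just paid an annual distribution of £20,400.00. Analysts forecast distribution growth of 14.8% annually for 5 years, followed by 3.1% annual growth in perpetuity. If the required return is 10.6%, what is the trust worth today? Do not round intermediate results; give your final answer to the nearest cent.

£452104.77

D_1 = 23419.20000
D_2 = 26885.24160
D_3 = 30864.25736
D_4 = 35432.16745
D_5 = 40676.12823
Terminal value at year 5: TV = D_5×(1+g_2)/(r−g_2) = 41937.08820/0.075 = 559161.17603
P_0 = D_1/(1+r)^1 + D_2/(1+r)^2 + D_3/(1+r)^3 + D_4/(1+r)^4 + D_5/(1+r)^5 + TV/(1+r)^5
    = 21174.68354 + 21978.78545 + 22813.42287 + 23679.75539 + 24578.98660 + 337879.13586 = 452104.76972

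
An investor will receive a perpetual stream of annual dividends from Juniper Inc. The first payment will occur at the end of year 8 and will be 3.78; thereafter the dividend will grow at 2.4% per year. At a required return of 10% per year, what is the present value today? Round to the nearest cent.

25.52

Value at end of year 7: C₁ / (r − g) = 3.78 / (0.1 − 0.024) = 49.7368
Discount to today: PV = 49.7368 / (1 + 0.1)^7 = 49.7368 / 1.948717 = 25.52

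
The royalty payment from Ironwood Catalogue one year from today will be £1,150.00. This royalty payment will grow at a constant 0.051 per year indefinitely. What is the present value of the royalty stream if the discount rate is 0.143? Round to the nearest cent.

£12500.00

Growing perpetuity: P = D₁ / (r − g) = £1,150.0000 / (0.143 − 0.051) = £12,500.00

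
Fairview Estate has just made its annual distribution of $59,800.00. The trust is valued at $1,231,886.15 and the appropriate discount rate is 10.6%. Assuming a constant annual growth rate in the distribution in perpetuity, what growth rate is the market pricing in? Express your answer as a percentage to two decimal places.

P = D₀(1+g)/(r−g) ⇒ P(r−g) = D₀(1+g) ⇒ g(P+D₀) = P·r − D₀
g = (P·r − D₀)/(P + D₀) = ($1,231,886.15×0.106 − $59,800.00) / ($1,231,886.15 + $59,800.00) = 0.054797

5.48%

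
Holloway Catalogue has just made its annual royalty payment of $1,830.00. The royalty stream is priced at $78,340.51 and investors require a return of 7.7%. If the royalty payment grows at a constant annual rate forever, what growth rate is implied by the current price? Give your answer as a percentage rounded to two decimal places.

5.24%

P = D₀(1+g)/(r−g) ⇒ P(r−g) = D₀(1+g) ⇒ g(P+D₀) = P·r − D₀
g = (P·r − D₀)/(P + D₀) = ($78,340.51×0.077 − $1,830.00) / ($78,340.51 + $1,830.00) = 0.052416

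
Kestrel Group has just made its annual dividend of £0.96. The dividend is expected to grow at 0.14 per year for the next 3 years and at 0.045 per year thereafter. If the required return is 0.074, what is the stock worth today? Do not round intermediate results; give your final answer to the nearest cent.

D_1 = 1.09440
D_2 = 1.24762
D_3 = 1.42228
Terminal value at year 3: TV = D_3×(1+g_2)/(r−g_2) = 1.48628/0.029 = 51.25120
P_0 = D_1/(1+r)^1 + D_2/(1+r)^2 + D_3/(1+r)^3 + TV/(1+r)^3
    = 1.01899 + 1.08161 + 1.14808 + 41.37054 = 44.61924

£44.62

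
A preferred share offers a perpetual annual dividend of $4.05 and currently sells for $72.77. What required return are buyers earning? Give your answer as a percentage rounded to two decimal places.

P = C/r ⇒ r = C/P = $4.05/$72.77 = 0.055655

5.57%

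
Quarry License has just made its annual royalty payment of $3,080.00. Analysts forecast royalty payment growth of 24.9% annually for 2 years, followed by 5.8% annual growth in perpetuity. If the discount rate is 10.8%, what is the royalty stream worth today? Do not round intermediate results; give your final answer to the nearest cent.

D_1 = 3846.92000
D_2 = 4804.80308
Terminal value at year 2: TV = D_2×(1+g_2)/(r−g_2) = 5083.48166/0.05 = 101669.63317
P_0 = D_1/(1+r)^1 + D_2/(1+r)^2 + TV/(1+r)^2
    = 3471.94946 + 3913.77696 + 82815.52051 = 90201.24693

$90201.25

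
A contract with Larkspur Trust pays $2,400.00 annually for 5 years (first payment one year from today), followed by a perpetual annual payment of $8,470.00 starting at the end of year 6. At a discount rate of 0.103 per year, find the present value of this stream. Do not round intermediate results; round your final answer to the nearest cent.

PV of 5-year annuity: $2,400.00 × [1 − (1+0.103)^−5] / 0.103 = 9028.58908
Perpetuity value at year 5: $8,470.00 / 0.103 = 82233.00971
PV of perpetuity: 82233.00971 / (1+0.103)^5 = 50369.61408
Total PV = 9028.58908 + 50369.61408 = 59398.20316

$59398.20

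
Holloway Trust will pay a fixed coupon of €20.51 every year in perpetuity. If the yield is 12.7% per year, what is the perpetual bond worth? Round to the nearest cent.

€161.50

Level perpetuity: PV = C / r = €20.51 / 0.127 = €161.50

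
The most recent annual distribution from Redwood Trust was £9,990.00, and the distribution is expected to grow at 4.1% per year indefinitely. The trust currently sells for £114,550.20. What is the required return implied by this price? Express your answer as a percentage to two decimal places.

D₁ = £9,990.00 × 1.041 = £10,399.5900
P = D₁/(r − g) ⇒ r = D₁/P + g = £10,399.5900/£114,550.20 + 0.041 = 0.090786 + 0.041 = 0.131786

13.18%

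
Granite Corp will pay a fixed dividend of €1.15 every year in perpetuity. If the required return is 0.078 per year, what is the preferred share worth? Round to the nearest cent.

€14.74

Level perpetuity: PV = C / r = €1.15 / 0.078 = €14.74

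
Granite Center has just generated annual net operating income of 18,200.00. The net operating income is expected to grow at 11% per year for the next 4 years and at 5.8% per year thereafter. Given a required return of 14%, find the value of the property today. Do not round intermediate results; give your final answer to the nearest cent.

D_1 = 20202.00000
D_2 = 22424.22000
D_3 = 24890.88420
D_4 = 27628.88146
Terminal value at year 4: TV = D_4×(1+g_2)/(r−g_2) = 29231.35659/0.082 = 356479.95838
P_0 = D_1/(1+r)^1 + D_2/(1+r)^2 + D_3/(1+r)^3 + D_4/(1+r)^4 + TV/(1+r)^4
    = 17721.05263 + 17254.70914 + 16800.63785 + 16358.51580 + 211064.75263 = 279199.66805

279199.67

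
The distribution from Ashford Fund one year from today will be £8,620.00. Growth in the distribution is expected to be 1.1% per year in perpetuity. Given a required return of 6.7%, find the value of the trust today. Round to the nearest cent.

£153928.57

Growing perpetuity: P = D₁ / (r − g) = £8,620.0000 / (0.067 − 0.011) = £153,928.57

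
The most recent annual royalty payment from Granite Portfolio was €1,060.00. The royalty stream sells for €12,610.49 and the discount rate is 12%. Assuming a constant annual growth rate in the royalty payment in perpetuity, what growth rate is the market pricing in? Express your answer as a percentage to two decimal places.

P = D₀(1+g)/(r−g) ⇒ P(r−g) = D₀(1+g) ⇒ g(P+D₀) = P·r − D₀
g = (P·r − D₀)/(P + D₀) = (€12,610.49×0.12 − €1,060.00) / (€12,610.49 + €1,060.00) = 0.033156

3.32%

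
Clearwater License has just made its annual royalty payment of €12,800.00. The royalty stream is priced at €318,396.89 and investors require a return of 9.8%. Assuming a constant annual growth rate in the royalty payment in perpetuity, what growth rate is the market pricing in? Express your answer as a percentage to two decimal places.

P = D₀(1+g)/(r−g) ⇒ P(r−g) = D₀(1+g) ⇒ g(P+D₀) = P·r − D₀
g = (P·r − D₀)/(P + D₀) = (€318,396.89×0.098 − €12,800.00) / (€318,396.89 + €12,800.00) = 0.055565

5.56%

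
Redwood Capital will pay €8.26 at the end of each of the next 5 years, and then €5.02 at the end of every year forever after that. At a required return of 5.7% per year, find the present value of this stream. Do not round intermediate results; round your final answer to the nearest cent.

PV of 5-year annuity: €8.26 × [1 − (1+0.057)^−5] / 0.057 = 35.07994
Perpetuity value at year 5: €5.02 / 0.057 = 88.07018
PV of perpetuity: 88.07018 / (1+0.057)^5 = 66.75041
Total PV = 35.07994 + 66.75041 = 101.83034

€101.83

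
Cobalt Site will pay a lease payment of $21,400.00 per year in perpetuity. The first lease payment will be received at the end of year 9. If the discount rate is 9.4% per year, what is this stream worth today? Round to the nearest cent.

$110955.12

Value at end of year 8: C / r = $21,400.00 / 0.094 = $227,659.5745
Discount to today: PV = $227,659.5745 / (1 + 0.094)^8 = $227,659.5745 / 2.051817 = $110,955.12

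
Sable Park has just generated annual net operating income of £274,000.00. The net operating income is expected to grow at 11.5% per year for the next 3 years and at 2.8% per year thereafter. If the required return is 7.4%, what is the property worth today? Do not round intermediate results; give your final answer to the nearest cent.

£7738060.66

D_1 = 305510.00000
D_2 = 340643.65000
D_3 = 379817.66975
Terminal value at year 3: TV = D_3×(1+g_2)/(r−g_2) = 390452.56450/0.046 = 8488099.22833
P_0 = D_1/(1+r)^1 + D_2/(1+r)^2 + D_3/(1+r)^3 + TV/(1+r)^3
    = 284459.96276 + 295319.23508 + 306593.06062 + 6851688.39831 = 7738060.65677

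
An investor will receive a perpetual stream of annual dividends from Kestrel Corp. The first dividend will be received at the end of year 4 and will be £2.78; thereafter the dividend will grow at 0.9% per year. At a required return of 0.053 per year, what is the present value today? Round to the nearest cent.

£54.11

Value at end of year 3: C₁ / (r − g) = £2.78 / (0.053 − 0.009) = £63.1818
Discount to today: PV = £63.1818 / (1 + 0.053)^3 = £63.1818 / 1.167576 = £54.11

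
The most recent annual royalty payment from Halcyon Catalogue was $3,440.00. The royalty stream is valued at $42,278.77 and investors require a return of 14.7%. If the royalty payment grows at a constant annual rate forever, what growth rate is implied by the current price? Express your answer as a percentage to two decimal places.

6.07%

P = D₀(1+g)/(r−g) ⇒ P(r−g) = D₀(1+g) ⇒ g(P+D₀) = P·r − D₀
g = (P·r − D₀)/(P + D₀) = ($42,278.77×0.147 − $3,440.00) / ($42,278.77 + $3,440.00) = 0.060697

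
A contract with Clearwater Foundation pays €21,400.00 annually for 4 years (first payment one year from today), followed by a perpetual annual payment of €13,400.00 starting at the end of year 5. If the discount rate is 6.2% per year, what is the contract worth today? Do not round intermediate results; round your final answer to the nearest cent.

€243723.39

PV of 4-year annuity: €21,400.00 × [1 − (1+0.062)^−4] / 0.062 = 73814.91983
Perpetuity value at year 4: €13,400.00 / 0.062 = 216129.03226
PV of perpetuity: 216129.03226 / (1+0.062)^4 = 169908.47498
Total PV = 73814.91983 + 169908.47498 = 243723.39481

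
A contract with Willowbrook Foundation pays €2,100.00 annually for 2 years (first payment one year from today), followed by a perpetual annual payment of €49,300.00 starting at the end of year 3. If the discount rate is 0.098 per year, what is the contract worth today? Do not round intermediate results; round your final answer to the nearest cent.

€420923.47

PV of 2-year annuity: €2,100.00 × [1 − (1+0.098)^−2] / 0.098 = 3654.43379
Perpetuity value at year 2: €49,300.00 / 0.098 = 503061.22449
PV of perpetuity: 503061.22449 / (1+0.098)^2 = 417269.04065
Total PV = 3654.43379 + 417269.04065 = 420923.47445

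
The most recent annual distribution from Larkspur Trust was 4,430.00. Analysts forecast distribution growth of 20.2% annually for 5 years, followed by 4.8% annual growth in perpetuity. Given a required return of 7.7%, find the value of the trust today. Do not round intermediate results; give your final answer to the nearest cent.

308375.94

D_1 = 5324.86000
D_2 = 6400.48172
D_3 = 7693.37903
D_4 = 9247.44159
D_5 = 11115.42479
Terminal value at year 5: TV = D_5×(1+g_2)/(r−g_2) = 11648.96518/0.029 = 401688.45457
P_0 = D_1/(1+r)^1 + D_2/(1+r)^2 + D_3/(1+r)^3 + D_4/(1+r)^4 + D_5/(1+r)^5 + TV/(1+r)^5
    = 4944.15970 + 5517.99439 + 6158.43014 + 6873.19687 + 7670.92167 + 277211.23828 = 308375.94106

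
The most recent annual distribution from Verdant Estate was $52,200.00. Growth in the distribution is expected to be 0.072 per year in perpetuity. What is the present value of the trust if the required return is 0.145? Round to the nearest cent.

$766553.42

D₁ = D₀ × (1 + g) = $52,200.00 × 1.072 = $55,958.4000
Growing perpetuity: P = D₁ / (r − g) = $55,958.4000 / (0.145 − 0.072) = $766,553.42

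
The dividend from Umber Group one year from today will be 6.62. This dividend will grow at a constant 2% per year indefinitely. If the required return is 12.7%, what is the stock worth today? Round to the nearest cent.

Growing perpetuity: P = D₁ / (r − g) = 6.6200 / (0.127 − 0.02) = 61.87

61.87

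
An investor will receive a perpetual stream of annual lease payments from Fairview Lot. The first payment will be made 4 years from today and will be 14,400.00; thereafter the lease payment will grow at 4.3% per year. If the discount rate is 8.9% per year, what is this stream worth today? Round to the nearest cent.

Value at end of year 3: C₁ / (r − g) = 14,400.00 / (0.089 − 0.043) = 313,043.4783
Discount to today: PV = 313,043.4783 / (1 + 0.089)^3 = 313,043.4783 / 1.291468 = 242,393.53

242393.53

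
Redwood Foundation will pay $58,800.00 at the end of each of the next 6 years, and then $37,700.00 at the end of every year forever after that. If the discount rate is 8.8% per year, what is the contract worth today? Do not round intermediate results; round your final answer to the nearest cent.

PV of 6-year annuity: $58,800.00 × [1 − (1+0.088)^−6] / 0.088 = 265352.30477
Perpetuity value at year 6: $37,700.00 / 0.088 = 428409.09091
PV of perpetuity: 428409.09091 / (1+0.088)^6 = 258276.74585
Total PV = 265352.30477 + 258276.74585 = 523629.05061

$523629.05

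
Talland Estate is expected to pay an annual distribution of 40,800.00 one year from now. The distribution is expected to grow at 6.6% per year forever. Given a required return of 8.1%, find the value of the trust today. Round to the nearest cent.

2720000.00

Growing perpetuity: P = D₁ / (r − g) = 40,800.0000 / (0.081 − 0.066) = 2,720,000.00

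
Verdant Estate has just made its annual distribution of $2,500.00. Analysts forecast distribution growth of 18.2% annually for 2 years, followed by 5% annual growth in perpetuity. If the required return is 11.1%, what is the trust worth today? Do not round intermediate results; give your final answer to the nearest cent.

$54198.18

D_1 = 2955.00000
D_2 = 3492.81000
Terminal value at year 2: TV = D_2×(1+g_2)/(r−g_2) = 3667.45050/0.061 = 60122.13934
P_0 = D_1/(1+r)^1 + D_2/(1+r)^2 + TV/(1+r)^2
    = 2659.76598 + 2829.74202 + 48708.67412 = 54198.18211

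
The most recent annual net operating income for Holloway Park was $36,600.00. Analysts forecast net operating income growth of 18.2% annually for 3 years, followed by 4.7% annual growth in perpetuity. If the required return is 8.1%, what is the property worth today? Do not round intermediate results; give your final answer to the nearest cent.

$1605037.51

D_1 = 43261.20000
D_2 = 51134.73840
D_3 = 60441.26079
Terminal value at year 3: TV = D_3×(1+g_2)/(r−g_2) = 63282.00005/0.034 = 1861235.29547
P_0 = D_1/(1+r)^1 + D_2/(1+r)^2 + D_3/(1+r)^3 + TV/(1+r)^3
    = 40019.61147 + 43758.72411 + 47847.18954 + 1473411.98379 = 1605037.50891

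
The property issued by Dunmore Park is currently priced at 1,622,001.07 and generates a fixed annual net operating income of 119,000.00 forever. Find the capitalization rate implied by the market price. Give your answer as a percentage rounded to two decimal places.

P = C/r ⇒ r = C/P = 119,000.00/1,622,001.07 = 0.073366

7.34%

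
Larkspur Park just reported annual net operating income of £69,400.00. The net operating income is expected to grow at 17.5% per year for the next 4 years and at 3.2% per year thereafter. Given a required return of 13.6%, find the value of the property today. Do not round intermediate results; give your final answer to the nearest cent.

£1090471.48

D_1 = 81545.00000
D_2 = 95815.37500
D_3 = 112583.06563
D_4 = 132285.10211
Terminal value at year 4: TV = D_4×(1+g_2)/(r−g_2) = 136518.22538/0.104 = 1312675.24401
P_0 = D_1/(1+r)^1 + D_2/(1+r)^2 + D_3/(1+r)^3 + D_4/(1+r)^4 + TV/(1+r)^4
    = 71782.57042 + 74246.93684 + 76795.90738 + 79432.38659 + 788213.68236 = 1090471.48359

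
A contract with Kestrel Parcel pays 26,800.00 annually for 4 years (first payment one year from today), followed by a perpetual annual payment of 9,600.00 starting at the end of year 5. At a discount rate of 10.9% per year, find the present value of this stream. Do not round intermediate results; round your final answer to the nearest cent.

PV of 4-year annuity: 26,800.00 × [1 − (1+0.109)^−4] / 0.109 = 83323.37953
Perpetuity value at year 4: 9,600.00 / 0.109 = 88073.39450
PV of perpetuity: 88073.39450 / (1+0.109)^4 = 58226.21377
Total PV = 83323.37953 + 58226.21377 = 141549.59330

141549.59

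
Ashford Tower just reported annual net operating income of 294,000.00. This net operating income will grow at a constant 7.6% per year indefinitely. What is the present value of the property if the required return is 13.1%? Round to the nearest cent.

D₁ = D₀ × (1 + g) = 294,000.00 × 1.076 = 316,344.0000
Growing perpetuity: P = D₁ / (r − g) = 316,344.0000 / (0.131 − 0.076) = 5,751,709.09

5751709.09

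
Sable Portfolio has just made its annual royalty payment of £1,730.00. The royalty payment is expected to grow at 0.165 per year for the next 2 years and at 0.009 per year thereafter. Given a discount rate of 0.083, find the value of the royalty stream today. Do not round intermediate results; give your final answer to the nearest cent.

£31158.97

D_1 = 2015.45000
D_2 = 2347.99925
Terminal value at year 2: TV = D_2×(1+g_2)/(r−g_2) = 2369.13124/0.074 = 32015.28707
P_0 = D_1/(1+r)^1 + D_2/(1+r)^2 + TV/(1+r)^2
    = 1860.98800 + 2001.89383 + 27296.09287 = 31158.97469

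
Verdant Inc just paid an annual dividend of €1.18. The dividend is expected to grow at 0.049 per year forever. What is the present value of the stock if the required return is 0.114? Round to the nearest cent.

D₁ = D₀ × (1 + g) = €1.18 × 1.049 = €1.2378
Growing perpetuity: P = D₁ / (r − g) = €1.2378 / (0.114 − 0.049) = €19.04

€19.04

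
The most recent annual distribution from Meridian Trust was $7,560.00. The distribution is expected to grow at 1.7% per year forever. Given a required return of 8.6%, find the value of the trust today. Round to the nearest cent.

D₁ = D₀ × (1 + g) = $7,560.00 × 1.017 = $7,688.5200
Growing perpetuity: P = D₁ / (r − g) = $7,688.5200 / (0.086 − 0.017) = $111,427.83

$111427.83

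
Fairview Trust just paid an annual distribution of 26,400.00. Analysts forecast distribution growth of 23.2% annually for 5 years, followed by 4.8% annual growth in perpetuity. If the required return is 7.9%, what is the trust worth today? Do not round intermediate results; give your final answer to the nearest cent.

D_1 = 32524.80000
D_2 = 40070.55360
D_3 = 49366.92204
D_4 = 60820.04795
D_5 = 74930.29907
Terminal value at year 5: TV = D_5×(1+g_2)/(r−g_2) = 78526.95343/0.031 = 2533127.52989
P_0 = D_1/(1+r)^1 + D_2/(1+r)^2 + D_3/(1+r)^3 + D_4/(1+r)^4 + D_5/(1+r)^5 + TV/(1+r)^5
    = 30143.46617 + 34417.74822 + 39298.11474 + 44870.50728 + 51233.05373 + 1732007.75176 = 1931970.64189

1931970.64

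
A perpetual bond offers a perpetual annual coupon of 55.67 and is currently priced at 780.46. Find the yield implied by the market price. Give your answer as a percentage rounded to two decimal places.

P = C/r ⇒ r = C/P = 55.67/780.46 = 0.071330

7.13%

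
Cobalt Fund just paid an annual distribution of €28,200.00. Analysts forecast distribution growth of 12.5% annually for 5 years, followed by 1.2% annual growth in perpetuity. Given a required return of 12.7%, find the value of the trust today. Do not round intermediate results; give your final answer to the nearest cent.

D_1 = 31725.00000
D_2 = 35690.62500
D_3 = 40151.95312
D_4 = 45170.94727
D_5 = 50817.31567
Terminal value at year 5: TV = D_5×(1+g_2)/(r−g_2) = 51427.12346/0.115 = 447192.37793
P_0 = D_1/(1+r)^1 + D_2/(1+r)^2 + D_3/(1+r)^3 + D_4/(1+r)^4 + D_5/(1+r)^5 + TV/(1+r)^5
    = 28149.95563 + 28100.00008 + 28050.13318 + 28000.35477 + 27950.66470 + 245965.84933 = 386216.95768

€386216.96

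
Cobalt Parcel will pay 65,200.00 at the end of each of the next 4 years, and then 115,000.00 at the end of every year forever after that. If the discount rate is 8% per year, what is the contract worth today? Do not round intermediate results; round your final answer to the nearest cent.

PV of 4-year annuity: 65,200.00 × [1 − (1+0.08)^−4] / 0.08 = 215950.66997
Perpetuity value at year 4: 115,000.00 / 0.08 = 1437500.00000
PV of perpetuity: 1437500.00000 / (1+0.08)^4 = 1056605.41339
Total PV = 215950.66997 + 1056605.41339 = 1272556.08337

1272556.08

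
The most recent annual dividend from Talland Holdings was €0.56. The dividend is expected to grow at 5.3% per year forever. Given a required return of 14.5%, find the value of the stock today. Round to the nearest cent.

D₁ = D₀ × (1 + g) = €0.56 × 1.053 = €0.5897
Growing perpetuity: P = D₁ / (r − g) = €0.5897 / (0.145 − 0.053) = €6.41

€6.41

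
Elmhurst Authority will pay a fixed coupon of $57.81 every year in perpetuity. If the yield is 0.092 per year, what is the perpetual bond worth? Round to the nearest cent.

Level perpetuity: PV = C / r = $57.81 / 0.092 = $628.37

$628.37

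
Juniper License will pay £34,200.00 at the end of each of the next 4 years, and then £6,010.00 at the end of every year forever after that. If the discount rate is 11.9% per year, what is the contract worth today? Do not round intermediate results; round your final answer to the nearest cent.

PV of 4-year annuity: £34,200.00 × [1 − (1+0.119)^−4] / 0.119 = 104096.50544
Perpetuity value at year 4: £6,010.00 / 0.119 = 50504.20168
PV of perpetuity: 50504.20168 / (1+0.119)^4 = 32211.21929
Total PV = 104096.50544 + 32211.21929 = 136307.72473

£136307.72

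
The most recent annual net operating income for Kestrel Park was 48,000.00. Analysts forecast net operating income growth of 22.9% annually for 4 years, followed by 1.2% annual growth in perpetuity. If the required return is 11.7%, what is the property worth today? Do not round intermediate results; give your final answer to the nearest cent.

923197.77

D_1 = 58992.00000
D_2 = 72501.16800
D_3 = 89103.93547
D_4 = 109508.73670
Terminal value at year 4: TV = D_4×(1+g_2)/(r−g_2) = 110822.84154/0.105 = 1055455.63367
P_0 = D_1/(1+r)^1 + D_2/(1+r)^2 + D_3/(1+r)^3 + D_4/(1+r)^4 + TV/(1+r)^4
    = 52812.89167 + 58108.36515 + 63934.80820 + 70345.46041 + 677996.24704 = 923197.77248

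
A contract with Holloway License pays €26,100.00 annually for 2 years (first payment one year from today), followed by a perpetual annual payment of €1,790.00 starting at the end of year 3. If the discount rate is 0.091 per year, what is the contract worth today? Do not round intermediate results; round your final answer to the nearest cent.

PV of 2-year annuity: €26,100.00 × [1 − (1+0.091)^−2] / 0.091 = 45850.60166
Perpetuity value at year 2: €1,790.00 / 0.091 = 19670.32967
PV of perpetuity: 19670.32967 / (1+0.091)^2 = 16525.78649
Total PV = 45850.60166 + 16525.78649 = 62376.38816

€62376.39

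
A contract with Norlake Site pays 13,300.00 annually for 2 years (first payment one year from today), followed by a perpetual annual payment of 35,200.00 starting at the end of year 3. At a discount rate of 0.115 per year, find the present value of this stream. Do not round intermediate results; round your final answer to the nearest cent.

268830.23

PV of 2-year annuity: 13,300.00 × [1 − (1+0.115)^−2] / 0.115 = 22626.23419
Perpetuity value at year 2: 35,200.00 / 0.115 = 306086.95652
PV of perpetuity: 306086.95652 / (1+0.115)^2 = 246203.99085
Total PV = 22626.23419 + 246203.99085 = 268830.22504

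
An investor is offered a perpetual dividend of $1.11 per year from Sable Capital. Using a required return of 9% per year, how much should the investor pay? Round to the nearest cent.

Level perpetuity: PV = C / r = $1.11 / 0.09 = $12.33

$12.33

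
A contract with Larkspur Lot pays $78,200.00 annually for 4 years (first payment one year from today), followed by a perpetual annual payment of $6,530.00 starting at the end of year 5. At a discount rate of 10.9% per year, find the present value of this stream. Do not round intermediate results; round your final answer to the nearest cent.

PV of 4-year annuity: $78,200.00 × [1 − (1+0.109)^−4] / 0.109 = 243130.15966
Perpetuity value at year 4: $6,530.00 / 0.109 = 59908.25688
PV of perpetuity: 59908.25688 / (1+0.109)^4 = 39605.95582
Total PV = 243130.15966 + 39605.95582 = 282736.11548

$282736.12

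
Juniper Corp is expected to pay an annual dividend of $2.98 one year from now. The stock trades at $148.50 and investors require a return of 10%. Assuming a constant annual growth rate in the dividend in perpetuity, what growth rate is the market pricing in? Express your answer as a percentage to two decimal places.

7.99%

P = D₁/(r−g) ⇒ g = r − D₁/P = 0.1 − $2.98/$148.50 = 0.079933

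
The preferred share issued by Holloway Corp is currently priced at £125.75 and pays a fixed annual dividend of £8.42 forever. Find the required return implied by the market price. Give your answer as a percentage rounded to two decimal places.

6.70%

P = C/r ⇒ r = C/P = £8.42/£125.75 = 0.066958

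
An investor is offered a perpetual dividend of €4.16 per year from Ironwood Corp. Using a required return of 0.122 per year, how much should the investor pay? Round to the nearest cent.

Level perpetuity: PV = C / r = €4.16 / 0.122 = €34.10

€34.10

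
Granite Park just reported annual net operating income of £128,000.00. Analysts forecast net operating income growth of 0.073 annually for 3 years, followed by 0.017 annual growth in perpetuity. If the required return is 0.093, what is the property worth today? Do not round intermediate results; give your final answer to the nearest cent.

D_1 = 137344.00000
D_2 = 147370.11200
D_3 = 158128.13018
Terminal value at year 3: TV = D_3×(1+g_2)/(r−g_2) = 160816.30839/0.076 = 2116004.05775
P_0 = D_1/(1+r)^1 + D_2/(1+r)^2 + D_3/(1+r)^3 + TV/(1+r)^3
    = 125657.82251 + 123358.50279 + 121101.25663 + 1620526.02619 = 1990643.60811

£1990643.61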